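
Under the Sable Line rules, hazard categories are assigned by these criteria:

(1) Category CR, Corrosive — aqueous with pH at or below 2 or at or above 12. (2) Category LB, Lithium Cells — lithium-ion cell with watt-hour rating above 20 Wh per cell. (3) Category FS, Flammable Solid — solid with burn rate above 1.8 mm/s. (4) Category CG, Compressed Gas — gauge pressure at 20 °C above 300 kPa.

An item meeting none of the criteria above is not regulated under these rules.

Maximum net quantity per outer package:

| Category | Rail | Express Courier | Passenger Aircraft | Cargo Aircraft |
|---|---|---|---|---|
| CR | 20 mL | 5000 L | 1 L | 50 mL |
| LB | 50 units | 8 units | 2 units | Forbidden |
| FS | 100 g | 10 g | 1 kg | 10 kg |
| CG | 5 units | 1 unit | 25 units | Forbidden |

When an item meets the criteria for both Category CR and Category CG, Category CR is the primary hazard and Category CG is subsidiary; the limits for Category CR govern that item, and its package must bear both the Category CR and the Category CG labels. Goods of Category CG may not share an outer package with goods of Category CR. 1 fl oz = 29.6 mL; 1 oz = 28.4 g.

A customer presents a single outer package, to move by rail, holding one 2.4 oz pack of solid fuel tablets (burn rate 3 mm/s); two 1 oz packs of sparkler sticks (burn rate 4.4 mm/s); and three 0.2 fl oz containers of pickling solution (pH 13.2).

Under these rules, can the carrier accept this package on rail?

Burn rate 3 mm/s meets the Category FS criterion (Flammable Solid), so the solid fuel tablets are Category FS.
Sparkler sticks: burn rate 4.4 mm/s > 1.8 mm/s → Category FS (Flammable Solid).
pH 13.2 meets the Category CR criterion (Corrosive), so the pickling solution is Category CR.
Total Category FS: (one 2.4 oz pack = 68.16 g) + (two 1 oz packs = 56.8 g) = 124.96 g.
That exceeds the Category FS rail limit of 100 g.
Category CR quantity: three 0.2 fl oz containers = 17.76 mL.
That is within the Category CR rail limit of 20 mL.
The segregation rule (Category CG with Category CR) does not apply to Category FS with Category CR.

No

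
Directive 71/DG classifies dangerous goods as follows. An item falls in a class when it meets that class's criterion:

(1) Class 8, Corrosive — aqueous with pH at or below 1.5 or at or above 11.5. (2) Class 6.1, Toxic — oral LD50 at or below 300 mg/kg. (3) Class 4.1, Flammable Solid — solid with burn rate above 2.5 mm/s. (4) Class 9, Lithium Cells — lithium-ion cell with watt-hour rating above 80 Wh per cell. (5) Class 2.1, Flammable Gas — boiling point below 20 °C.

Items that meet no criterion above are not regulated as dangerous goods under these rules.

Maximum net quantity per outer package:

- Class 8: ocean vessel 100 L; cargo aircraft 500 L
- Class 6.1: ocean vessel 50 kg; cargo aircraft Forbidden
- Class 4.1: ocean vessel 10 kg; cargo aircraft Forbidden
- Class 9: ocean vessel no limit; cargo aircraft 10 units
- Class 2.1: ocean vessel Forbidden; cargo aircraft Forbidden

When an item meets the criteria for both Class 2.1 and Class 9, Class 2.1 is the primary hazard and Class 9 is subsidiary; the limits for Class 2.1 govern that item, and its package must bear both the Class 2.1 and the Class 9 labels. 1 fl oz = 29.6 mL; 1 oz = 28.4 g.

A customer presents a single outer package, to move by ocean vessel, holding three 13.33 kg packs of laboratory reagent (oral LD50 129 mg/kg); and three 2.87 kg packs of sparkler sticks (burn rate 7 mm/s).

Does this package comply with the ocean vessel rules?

Yes

The laboratory reagent has oral LD50 129 mg/kg, which is ≤ 300 mg/kg, so it is Class 6.1 (Toxic).
The sparkler sticks have burn rate 7 mm/s, which is > 2.5 mm/s, so they are Class 4.1 (Flammable Solid).
Class 6.1 quantity: three 13.33 kg packs = 39.99 kg.
That is within the Class 6.1 ocean vessel limit of 50 kg.
Class 4.1 quantity: three 2.87 kg packs = 8.61 kg.
That is within the Class 4.1 ocean vessel limit of 10 kg.
Every hazard class is within its ocean vessel limit and no segregation rule is violated.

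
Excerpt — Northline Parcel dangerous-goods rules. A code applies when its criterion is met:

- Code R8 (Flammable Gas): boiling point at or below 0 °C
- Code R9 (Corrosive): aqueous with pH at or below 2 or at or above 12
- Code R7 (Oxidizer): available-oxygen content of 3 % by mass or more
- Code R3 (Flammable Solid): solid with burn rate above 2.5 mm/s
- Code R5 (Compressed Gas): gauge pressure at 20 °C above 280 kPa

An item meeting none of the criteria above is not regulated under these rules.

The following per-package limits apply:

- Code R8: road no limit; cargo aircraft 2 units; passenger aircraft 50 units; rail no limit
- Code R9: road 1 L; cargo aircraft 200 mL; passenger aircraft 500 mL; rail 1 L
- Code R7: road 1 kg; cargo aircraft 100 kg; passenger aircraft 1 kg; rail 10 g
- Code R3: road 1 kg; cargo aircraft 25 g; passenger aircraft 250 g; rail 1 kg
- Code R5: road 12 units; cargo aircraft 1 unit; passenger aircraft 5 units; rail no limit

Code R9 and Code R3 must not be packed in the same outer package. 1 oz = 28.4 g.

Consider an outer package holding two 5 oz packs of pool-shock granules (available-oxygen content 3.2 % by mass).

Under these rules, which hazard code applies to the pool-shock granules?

The pool-shock granules have available-oxygen content 3.2 % by mass, which is ≥ 3 % by mass, so they are Code R7 (Oxidizer).

Code R7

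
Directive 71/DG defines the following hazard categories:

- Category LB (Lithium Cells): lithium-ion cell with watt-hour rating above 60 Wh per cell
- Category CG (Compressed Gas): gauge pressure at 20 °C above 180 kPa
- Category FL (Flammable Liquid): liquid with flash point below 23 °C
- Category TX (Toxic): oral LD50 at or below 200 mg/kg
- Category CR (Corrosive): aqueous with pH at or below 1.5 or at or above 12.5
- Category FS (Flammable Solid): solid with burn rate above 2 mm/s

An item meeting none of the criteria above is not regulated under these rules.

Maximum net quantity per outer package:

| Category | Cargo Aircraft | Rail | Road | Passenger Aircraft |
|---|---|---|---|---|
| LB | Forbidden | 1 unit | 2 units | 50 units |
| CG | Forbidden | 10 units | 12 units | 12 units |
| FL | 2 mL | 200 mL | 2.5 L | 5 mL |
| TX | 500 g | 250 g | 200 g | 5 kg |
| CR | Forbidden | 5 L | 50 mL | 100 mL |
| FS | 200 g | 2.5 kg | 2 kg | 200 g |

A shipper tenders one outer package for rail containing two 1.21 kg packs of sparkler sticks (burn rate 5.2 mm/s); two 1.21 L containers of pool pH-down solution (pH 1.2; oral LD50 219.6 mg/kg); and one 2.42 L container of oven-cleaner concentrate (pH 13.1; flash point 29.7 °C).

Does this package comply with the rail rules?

The sparkler sticks have burn rate 5.2 mm/s, which is > 2 mm/s, so they are Category FS (Flammable Solid).
Pool pH-down solution: pH 1.2 ≤ 1.5 → Category CR (Corrosive).
The oven-cleaner concentrate has pH 13.1, which is ≥ 12.5, so it is Category CR (Corrosive).
Category CR net quantity: (two 1.21 L containers = 2.42 L) + 2.42 L = 4.84 L.
4.84 L is within the rail limit of 5 L for Category CR.
Category FS quantity: two 1.21 kg packs = 2.42 kg.
That is within the Category FS rail limit of 2.5 kg.
Every hazard category is within its rail limit and no segregation rule is violated.

Yes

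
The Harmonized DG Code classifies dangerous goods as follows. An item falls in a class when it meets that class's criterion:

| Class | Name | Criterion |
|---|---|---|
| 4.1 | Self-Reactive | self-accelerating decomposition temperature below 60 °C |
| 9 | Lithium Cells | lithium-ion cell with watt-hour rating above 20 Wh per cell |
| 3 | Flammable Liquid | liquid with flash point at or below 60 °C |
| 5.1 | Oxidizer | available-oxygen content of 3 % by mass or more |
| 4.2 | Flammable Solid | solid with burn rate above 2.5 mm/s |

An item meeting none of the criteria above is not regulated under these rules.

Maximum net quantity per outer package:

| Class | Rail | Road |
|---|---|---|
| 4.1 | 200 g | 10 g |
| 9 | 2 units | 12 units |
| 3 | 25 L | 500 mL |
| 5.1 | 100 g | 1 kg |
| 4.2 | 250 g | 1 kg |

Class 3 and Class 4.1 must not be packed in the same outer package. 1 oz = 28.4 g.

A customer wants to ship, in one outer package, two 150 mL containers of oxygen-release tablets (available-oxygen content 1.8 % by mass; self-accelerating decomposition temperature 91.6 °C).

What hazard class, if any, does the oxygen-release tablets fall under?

self-accelerating decomposition temperature 91.6 °C is not below 60 °C, so Class 4.1 does not apply.
available-oxygen content 1.8 % by mass is not above 3 % by mass, so Class 5.1 does not apply.
No criterion is met, so the item is not regulated.

Not regulated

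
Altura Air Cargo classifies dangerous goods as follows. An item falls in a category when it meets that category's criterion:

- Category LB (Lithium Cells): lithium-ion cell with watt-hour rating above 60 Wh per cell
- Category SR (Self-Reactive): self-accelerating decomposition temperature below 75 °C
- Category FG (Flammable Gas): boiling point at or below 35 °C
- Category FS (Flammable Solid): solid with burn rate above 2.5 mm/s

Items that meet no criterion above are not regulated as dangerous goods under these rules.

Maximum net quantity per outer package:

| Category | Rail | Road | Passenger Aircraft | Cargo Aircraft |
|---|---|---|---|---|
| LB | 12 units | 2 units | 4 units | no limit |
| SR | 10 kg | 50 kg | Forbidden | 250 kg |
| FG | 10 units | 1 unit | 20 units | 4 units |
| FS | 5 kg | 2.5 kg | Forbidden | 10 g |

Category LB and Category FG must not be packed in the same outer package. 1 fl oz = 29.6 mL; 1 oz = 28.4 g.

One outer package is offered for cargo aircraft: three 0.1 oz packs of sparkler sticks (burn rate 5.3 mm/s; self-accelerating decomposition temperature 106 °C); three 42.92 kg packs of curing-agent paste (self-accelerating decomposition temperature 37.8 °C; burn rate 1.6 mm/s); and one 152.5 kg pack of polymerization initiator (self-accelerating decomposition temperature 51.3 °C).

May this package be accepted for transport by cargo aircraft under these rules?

Burn rate 5.3 mm/s meets the Category FS criterion (Flammable Solid), so the sparkler sticks are Category FS.
With self-accelerating decomposition temperature 37.8 °C (< 75 °C), the curing-agent paste falls in Category SR.
With self-accelerating decomposition temperature 51.3 °C (< 75 °C), the polymerization initiator falls in Category SR.
Total Category SR: (three 42.92 kg packs = 128.76 kg) + 152.5 kg = 281.26 kg.
281.26 kg > 250 kg (cargo aircraft limit, Category SR) — over the limit.
Category FS quantity: three 0.1 oz packs = 8.52 g.
8.52 g is within the cargo aircraft limit of 10 g for Category FS.
The segregation rule (Category LB with Category FG) does not apply to Category SR with Category FS.

No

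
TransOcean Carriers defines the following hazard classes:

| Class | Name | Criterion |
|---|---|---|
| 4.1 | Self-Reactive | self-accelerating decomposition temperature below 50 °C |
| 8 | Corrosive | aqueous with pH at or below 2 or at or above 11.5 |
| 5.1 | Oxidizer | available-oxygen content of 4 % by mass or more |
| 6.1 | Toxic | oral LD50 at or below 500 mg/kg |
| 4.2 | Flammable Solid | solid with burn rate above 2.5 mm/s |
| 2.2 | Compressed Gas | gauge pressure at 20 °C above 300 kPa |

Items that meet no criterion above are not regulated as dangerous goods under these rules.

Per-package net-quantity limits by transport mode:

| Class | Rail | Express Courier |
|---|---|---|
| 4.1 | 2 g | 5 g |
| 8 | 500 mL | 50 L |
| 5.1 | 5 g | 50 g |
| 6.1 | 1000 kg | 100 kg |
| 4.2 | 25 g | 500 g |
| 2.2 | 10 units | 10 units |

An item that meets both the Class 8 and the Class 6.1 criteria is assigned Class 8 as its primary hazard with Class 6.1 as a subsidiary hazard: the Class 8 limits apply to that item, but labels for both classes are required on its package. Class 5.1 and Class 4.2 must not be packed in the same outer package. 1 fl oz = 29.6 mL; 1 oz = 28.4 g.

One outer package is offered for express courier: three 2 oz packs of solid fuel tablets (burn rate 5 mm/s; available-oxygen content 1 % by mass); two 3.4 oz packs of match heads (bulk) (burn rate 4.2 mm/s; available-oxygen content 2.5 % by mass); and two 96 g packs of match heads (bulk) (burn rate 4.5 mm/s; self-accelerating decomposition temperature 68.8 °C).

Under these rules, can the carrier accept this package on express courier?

Burn rate 5 mm/s meets the Class 4.2 criterion (Flammable Solid), so the solid fuel tablets are Class 4.2.
With burn rate 4.2 mm/s (> 2.5 mm/s), the match heads (bulk) fall in Class 4.2.
Match heads (bulk): burn rate 4.5 mm/s > 2.5 mm/s → Class 4.2 (Flammable Solid).
Class 4.2 net quantity: (three 2 oz packs = 170.4 g) + (two 3.4 oz packs = 193.12 g) + (two 96 g packs = 192 g) = 555.52 g.
That exceeds the Class 4.2 express courier limit of 500 g.

No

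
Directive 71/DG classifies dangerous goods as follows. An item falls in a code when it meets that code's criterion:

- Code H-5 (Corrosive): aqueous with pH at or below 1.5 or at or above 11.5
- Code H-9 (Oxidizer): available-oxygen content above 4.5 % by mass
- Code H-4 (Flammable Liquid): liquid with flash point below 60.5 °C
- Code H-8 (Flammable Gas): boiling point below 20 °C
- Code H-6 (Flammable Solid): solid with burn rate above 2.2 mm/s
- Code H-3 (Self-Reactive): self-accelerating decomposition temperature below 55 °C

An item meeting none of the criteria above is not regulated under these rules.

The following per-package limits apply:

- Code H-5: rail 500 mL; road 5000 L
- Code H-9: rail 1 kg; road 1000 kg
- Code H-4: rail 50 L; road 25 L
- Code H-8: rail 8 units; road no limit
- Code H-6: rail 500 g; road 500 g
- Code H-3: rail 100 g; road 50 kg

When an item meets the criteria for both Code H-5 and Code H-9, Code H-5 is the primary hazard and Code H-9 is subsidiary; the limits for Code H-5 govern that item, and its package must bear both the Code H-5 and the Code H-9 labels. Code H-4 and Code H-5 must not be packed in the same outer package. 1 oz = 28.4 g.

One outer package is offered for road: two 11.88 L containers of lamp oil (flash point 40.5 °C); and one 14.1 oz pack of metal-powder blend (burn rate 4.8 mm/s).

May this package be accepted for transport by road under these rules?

With flash point 40.5 °C (< 60.5 °C), the lamp oil falls in Code H-4.
With burn rate 4.8 mm/s (> 2.2 mm/s), the metal-powder blend falls in Code H-6.
Code H-6 quantity: one 14.1 oz pack = 400.44 g.
That is within the Code H-6 road limit of 500 g.
Code H-4 quantity: two 11.88 L containers = 23.76 L.
23.76 L is within the road limit of 25 L for Code H-4.
The segregation rule (Code H-4 with Code H-5) does not apply to Code H-6 with Code H-4.
Every hazard code is within its road limit and no segregation rule is violated.

Yes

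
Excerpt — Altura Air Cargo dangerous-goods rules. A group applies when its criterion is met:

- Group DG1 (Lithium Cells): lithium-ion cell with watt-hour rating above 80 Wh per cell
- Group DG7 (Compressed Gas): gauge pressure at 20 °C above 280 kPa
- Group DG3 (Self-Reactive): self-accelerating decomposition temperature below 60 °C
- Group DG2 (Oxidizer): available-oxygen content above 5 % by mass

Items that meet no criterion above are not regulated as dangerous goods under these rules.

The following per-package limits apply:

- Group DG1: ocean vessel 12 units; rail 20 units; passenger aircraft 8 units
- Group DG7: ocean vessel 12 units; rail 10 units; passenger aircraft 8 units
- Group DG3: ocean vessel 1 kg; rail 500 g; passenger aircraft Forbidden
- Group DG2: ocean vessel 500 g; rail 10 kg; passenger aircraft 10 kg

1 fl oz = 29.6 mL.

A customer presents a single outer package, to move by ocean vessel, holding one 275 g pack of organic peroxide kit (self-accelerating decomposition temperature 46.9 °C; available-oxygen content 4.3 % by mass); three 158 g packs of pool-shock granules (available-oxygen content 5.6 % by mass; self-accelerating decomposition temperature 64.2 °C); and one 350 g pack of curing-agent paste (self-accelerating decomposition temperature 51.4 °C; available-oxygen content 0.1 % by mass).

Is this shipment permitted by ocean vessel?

The organic peroxide kit has self-accelerating decomposition temperature 46.9 °C, which is < 60 °C, so it is Group DG3 (Self-Reactive).
Available-oxygen content 5.6 % by mass meets the Group DG2 criterion (Oxidizer), so the pool-shock granules are Group DG2.
The curing-agent paste has self-accelerating decomposition temperature 51.4 °C, which is < 60 °C, so it is Group DG3 (Self-Reactive).
Total Group DG3: 275 g + 350 g = 625 g.
That is within the Group DG3 ocean vessel limit of 1 kg.
Group DG2 quantity: three 158 g packs = 474 g.
474 g is within the ocean vessel limit of 500 g for Group DG2.
Every hazard group is within its ocean vessel limit and no segregation rule is violated.

Yes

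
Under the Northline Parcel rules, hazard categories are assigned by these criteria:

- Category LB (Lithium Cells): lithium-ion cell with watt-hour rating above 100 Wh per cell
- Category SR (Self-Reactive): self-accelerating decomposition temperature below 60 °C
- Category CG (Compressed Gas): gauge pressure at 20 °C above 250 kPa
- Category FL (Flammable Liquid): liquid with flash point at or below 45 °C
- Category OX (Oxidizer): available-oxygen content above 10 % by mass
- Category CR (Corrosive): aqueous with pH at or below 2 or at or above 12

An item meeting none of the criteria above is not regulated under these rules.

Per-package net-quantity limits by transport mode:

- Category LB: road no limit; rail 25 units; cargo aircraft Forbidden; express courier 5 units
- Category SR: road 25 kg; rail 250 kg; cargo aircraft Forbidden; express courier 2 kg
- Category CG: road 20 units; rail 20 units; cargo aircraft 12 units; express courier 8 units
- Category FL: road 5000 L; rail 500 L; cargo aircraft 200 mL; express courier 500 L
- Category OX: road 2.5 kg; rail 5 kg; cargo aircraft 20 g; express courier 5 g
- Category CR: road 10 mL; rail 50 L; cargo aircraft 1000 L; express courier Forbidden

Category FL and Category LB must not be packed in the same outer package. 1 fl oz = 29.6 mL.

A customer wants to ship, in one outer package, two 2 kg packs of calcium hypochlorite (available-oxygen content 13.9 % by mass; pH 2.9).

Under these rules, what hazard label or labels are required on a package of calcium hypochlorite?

Category OX

Available-oxygen content 13.9 % by mass meets the Category OX criterion (Oxidizer), so the calcium hypochlorite is Category OX.
Only the Category OX label is required.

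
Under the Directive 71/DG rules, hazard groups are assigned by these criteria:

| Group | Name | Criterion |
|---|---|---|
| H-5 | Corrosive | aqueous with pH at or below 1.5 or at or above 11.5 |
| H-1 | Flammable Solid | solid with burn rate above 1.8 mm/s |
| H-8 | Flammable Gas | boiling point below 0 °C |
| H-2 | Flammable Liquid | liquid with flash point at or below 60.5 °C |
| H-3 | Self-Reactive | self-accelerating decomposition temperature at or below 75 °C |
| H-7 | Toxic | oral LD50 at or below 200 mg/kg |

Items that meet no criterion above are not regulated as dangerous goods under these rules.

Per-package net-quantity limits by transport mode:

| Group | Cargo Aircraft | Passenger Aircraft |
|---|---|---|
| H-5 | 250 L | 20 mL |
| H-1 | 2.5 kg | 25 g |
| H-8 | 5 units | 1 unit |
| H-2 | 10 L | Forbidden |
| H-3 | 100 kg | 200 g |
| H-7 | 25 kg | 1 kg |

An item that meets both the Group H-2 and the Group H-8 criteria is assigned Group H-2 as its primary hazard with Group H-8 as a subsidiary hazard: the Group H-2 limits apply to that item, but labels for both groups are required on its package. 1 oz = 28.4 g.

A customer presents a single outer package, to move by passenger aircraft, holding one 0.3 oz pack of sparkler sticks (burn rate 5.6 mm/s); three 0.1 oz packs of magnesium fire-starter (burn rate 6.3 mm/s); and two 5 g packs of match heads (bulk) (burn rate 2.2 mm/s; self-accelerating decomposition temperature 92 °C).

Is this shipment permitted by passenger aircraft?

No

The sparkler sticks have burn rate 5.6 mm/s, which is > 1.8 mm/s, so they are Group H-1 (Flammable Solid).
The magnesium fire-starter has burn rate 6.3 mm/s, which is > 1.8 mm/s, so it is Group H-1 (Flammable Solid).
Match heads (bulk): burn rate 2.2 mm/s > 1.8 mm/s → Group H-1 (Flammable Solid).
Group H-1 net quantity: (one 0.3 oz pack = 8.52 g) + (three 0.1 oz packs = 8.52 g) + (two 5 g packs = 10 g) = 27.04 g.
27.04 g exceeds the passenger aircraft limit of 25 g for Group H-1.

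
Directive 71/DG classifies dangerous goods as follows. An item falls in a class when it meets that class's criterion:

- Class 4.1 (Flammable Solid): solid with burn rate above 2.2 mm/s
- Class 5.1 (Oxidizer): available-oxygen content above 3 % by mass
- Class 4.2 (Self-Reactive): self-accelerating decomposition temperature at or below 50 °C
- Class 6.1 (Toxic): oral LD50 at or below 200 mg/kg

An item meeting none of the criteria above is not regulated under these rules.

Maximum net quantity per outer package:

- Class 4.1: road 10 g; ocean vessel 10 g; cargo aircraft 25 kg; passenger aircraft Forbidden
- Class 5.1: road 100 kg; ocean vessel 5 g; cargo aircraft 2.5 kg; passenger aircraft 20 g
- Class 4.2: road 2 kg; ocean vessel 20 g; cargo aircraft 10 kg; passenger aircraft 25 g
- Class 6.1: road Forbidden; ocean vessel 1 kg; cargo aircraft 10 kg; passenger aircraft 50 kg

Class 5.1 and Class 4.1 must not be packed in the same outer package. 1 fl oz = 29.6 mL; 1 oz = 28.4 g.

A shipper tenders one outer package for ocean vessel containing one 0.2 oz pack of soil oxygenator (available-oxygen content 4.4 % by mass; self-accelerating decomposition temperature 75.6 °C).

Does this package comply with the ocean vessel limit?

With available-oxygen content 4.4 % by mass (> 3 % by mass), the soil oxygenator falls in Class 5.1.
Class 5.1 quantity: one 0.2 oz pack = 5.68 g.
That exceeds the Class 5.1 ocean vessel limit of 5 g.

No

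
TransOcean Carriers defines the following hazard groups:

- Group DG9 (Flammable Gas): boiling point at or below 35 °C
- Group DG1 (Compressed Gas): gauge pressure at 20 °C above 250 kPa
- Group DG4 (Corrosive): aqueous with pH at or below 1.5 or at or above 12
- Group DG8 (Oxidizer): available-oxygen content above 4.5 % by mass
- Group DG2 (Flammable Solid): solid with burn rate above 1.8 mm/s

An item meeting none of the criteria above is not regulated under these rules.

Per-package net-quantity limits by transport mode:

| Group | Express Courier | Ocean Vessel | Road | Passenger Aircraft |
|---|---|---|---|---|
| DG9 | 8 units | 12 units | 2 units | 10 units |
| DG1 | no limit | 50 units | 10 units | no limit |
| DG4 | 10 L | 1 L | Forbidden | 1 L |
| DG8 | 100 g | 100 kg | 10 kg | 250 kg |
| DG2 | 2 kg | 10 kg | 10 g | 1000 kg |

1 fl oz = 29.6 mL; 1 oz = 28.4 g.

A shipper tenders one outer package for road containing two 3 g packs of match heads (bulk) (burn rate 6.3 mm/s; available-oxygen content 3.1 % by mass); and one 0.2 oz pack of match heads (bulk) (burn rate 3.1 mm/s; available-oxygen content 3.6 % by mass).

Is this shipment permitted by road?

No

Match heads (bulk): burn rate 6.3 mm/s > 1.8 mm/s → Group DG2 (Flammable Solid).
Match heads (bulk): burn rate 3.1 mm/s > 1.8 mm/s → Group DG2 (Flammable Solid).
Total Group DG2: (two 3 g packs = 6 g) + (one 0.2 oz pack = 5.68 g) = 11.68 g.
11.68 g exceeds the road limit of 10 g for Group DG2.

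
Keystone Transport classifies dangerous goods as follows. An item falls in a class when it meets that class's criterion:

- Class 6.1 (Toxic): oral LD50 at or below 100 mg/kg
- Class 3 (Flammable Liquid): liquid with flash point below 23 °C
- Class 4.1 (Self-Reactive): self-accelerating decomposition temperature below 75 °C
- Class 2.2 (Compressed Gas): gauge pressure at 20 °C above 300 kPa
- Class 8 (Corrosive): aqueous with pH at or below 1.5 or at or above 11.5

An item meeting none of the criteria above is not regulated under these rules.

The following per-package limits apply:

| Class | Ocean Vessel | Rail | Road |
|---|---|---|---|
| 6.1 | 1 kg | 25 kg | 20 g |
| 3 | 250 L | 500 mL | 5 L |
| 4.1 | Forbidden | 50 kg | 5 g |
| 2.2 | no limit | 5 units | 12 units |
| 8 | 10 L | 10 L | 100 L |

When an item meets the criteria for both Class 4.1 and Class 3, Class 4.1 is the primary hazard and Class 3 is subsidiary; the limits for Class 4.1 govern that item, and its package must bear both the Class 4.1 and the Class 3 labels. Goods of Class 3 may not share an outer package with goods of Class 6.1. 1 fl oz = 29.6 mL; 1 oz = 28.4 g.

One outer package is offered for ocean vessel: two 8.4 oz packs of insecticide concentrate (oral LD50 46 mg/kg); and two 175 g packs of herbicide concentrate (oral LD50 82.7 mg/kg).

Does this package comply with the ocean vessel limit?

Yes

Insecticide concentrate: oral LD50 46 mg/kg ≤ 100 mg/kg → Class 6.1 (Toxic).
With oral LD50 82.7 mg/kg (≤ 100 mg/kg), the herbicide concentrate falls in Class 6.1.
Class 6.1 net quantity: (two 8.4 oz packs = 477.12 g) + (two 175 g packs = 350 g) = 827.12 g.
That is within the Class 6.1 ocean vessel limit of 1 kg.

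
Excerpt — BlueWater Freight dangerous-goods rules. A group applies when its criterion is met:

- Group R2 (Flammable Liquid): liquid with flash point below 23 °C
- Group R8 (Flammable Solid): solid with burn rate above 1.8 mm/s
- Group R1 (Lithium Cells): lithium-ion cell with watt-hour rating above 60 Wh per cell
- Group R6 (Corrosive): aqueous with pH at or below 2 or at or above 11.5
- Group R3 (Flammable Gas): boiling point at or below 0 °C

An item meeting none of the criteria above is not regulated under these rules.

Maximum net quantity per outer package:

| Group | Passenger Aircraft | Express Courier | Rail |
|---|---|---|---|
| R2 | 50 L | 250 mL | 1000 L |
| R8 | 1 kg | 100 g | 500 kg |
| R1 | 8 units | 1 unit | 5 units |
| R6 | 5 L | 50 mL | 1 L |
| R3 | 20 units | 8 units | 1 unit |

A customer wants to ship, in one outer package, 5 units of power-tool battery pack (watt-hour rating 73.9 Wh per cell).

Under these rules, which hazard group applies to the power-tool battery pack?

The power-tool battery pack has watt-hour rating 73.9 Wh per cell, which is > 60 Wh per cell, so it is Group R1 (Lithium Cells).

Group R1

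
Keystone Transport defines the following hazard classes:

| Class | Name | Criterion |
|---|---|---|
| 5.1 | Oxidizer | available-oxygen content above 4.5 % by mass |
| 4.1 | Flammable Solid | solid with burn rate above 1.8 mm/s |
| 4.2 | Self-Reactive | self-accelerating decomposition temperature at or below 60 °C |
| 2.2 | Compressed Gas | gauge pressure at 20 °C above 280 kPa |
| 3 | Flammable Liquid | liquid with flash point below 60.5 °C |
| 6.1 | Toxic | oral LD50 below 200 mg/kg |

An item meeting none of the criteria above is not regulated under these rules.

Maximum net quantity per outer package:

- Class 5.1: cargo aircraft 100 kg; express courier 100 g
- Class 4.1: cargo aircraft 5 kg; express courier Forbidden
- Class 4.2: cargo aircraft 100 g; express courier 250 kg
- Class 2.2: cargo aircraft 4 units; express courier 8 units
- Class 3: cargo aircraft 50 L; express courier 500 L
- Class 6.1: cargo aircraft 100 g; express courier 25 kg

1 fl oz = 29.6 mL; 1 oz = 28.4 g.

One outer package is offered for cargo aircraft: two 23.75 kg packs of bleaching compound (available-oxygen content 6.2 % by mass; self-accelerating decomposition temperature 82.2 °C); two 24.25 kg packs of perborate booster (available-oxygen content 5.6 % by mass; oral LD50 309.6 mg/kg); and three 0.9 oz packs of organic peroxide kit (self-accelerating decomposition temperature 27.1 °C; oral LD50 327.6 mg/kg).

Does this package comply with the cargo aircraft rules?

Yes

The bleaching compound has available-oxygen content 6.2 % by mass, which is > 4.5 % by mass, so it is Class 5.1 (Oxidizer).
Perborate booster: available-oxygen content 5.6 % by mass > 4.5 % by mass → Class 5.1 (Oxidizer).
Organic peroxide kit: self-accelerating decomposition temperature 27.1 °C ≤ 60 °C → Class 4.2 (Self-Reactive).
Class 5.1 net quantity: (two 23.75 kg packs = 47.5 kg) + (two 24.25 kg packs = 48.5 kg) = 96 kg.
96 kg ≤ 100 kg (cargo aircraft limit, Class 5.1) — within limit.
Class 4.2 quantity: three 0.9 oz packs = 76.68 g.
That is within the Class 4.2 cargo aircraft limit of 100 g.
Every hazard class is within its cargo aircraft limit and no segregation rule is violated.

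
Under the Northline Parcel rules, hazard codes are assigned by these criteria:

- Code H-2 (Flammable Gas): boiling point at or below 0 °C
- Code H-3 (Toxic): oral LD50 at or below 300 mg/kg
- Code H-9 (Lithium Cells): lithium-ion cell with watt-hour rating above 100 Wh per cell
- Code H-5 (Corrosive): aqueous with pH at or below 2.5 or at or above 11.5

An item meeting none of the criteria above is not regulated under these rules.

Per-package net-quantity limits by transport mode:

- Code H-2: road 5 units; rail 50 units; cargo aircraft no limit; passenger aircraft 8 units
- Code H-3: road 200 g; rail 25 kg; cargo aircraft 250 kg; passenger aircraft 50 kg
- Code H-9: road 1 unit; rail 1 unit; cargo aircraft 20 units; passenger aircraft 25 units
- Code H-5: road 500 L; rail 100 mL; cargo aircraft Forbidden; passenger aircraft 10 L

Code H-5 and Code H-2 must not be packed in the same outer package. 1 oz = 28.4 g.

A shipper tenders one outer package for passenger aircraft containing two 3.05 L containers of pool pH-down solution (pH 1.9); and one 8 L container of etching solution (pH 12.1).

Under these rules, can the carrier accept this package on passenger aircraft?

Pool pH-down solution: pH 1.9 ≤ 2.5 → Code H-5 (Corrosive).
Etching solution: pH 12.1 ≥ 11.5 → Code H-5 (Corrosive).
Total Code H-5: (two 3.05 L containers = 6.1 L) + 8 L = 14.1 L.
14.1 L > 10 L (passenger aircraft limit, Code H-5) — over the limit.

No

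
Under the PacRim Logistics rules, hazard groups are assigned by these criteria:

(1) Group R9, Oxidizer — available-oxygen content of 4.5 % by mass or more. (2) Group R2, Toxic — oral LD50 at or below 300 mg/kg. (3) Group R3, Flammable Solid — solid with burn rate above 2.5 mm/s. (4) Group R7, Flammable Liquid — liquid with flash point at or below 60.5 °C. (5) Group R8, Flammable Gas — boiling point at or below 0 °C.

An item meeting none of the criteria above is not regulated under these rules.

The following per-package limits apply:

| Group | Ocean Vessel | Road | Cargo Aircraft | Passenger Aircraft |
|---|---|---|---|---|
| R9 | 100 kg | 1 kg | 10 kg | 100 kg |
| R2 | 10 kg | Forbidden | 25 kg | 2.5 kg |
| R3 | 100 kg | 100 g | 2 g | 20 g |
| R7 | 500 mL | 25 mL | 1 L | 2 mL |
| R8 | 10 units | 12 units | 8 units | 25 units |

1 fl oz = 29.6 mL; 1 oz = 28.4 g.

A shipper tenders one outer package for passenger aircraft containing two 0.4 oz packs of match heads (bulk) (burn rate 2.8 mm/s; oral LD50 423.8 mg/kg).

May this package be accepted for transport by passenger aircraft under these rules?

Match heads (bulk): burn rate 2.8 mm/s > 2.5 mm/s → Group R3 (Flammable Solid).
Group R3 quantity: two 0.4 oz packs = 22.72 g.
22.72 g exceeds the passenger aircraft limit of 20 g for Group R3.

No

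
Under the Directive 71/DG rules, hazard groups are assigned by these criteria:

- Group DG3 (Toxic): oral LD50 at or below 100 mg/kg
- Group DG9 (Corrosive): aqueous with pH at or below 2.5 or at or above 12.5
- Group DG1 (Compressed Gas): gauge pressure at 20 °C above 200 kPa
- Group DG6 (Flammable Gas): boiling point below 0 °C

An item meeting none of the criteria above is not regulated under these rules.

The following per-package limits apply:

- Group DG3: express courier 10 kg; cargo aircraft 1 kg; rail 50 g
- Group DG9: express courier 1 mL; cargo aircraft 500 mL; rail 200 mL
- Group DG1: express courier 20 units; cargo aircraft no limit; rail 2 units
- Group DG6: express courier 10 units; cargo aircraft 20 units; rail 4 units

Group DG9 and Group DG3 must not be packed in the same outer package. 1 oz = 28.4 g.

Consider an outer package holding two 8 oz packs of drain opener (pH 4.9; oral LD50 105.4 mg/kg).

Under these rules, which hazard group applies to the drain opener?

Not regulated

oral LD50 105.4 mg/kg is not below 100 mg/kg, so Group DG3 does not apply.
pH 4.9 is between 2.5 and 12.5, so Group DG9 does not apply.
No criterion is met, so the item is not regulated.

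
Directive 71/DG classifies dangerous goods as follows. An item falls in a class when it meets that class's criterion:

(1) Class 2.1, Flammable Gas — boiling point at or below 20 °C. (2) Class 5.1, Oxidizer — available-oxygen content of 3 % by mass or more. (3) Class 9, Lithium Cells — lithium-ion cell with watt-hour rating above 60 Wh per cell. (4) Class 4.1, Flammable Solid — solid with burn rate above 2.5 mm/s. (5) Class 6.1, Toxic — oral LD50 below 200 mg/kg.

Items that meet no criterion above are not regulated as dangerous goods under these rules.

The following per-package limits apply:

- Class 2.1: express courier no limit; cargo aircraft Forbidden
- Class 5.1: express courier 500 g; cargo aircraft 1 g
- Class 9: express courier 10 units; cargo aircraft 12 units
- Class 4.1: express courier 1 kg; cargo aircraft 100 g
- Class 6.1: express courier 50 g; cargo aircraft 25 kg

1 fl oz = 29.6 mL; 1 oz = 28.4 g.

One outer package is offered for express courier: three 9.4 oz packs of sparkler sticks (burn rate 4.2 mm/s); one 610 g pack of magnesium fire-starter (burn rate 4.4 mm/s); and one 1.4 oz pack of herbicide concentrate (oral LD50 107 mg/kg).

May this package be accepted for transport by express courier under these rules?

Sparkler sticks: burn rate 4.2 mm/s > 2.5 mm/s → Class 4.1 (Flammable Solid).
The magnesium fire-starter has burn rate 4.4 mm/s, which is > 2.5 mm/s, so it is Class 4.1 (Flammable Solid).
With oral LD50 107 mg/kg (< 200 mg/kg), the herbicide concentrate falls in Class 6.1.
Class 4.1 net quantity: (three 9.4 oz packs = 800.88 g) + 610 g = 1410.88 g.
That exceeds the Class 4.1 express courier limit of 1 kg.
Class 6.1 quantity: one 1.4 oz pack = 39.76 g.
That is within the Class 6.1 express courier limit of 50 g.

No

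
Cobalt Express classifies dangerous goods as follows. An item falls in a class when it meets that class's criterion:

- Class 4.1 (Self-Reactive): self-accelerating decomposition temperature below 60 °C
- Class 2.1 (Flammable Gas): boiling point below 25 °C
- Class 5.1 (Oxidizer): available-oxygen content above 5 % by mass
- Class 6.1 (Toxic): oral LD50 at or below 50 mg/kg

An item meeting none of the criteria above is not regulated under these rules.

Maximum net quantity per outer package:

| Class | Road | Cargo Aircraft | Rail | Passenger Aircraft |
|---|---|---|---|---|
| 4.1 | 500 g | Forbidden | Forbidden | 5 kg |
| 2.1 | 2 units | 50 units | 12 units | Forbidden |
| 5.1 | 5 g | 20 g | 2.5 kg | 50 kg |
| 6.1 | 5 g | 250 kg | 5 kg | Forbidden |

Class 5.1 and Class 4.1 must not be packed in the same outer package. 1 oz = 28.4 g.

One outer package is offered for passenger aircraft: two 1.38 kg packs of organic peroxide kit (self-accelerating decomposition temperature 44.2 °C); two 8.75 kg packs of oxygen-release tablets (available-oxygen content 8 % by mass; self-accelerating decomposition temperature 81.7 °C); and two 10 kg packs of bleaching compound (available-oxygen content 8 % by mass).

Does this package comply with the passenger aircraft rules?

No

Organic peroxide kit: self-accelerating decomposition temperature 44.2 °C < 60 °C → Class 4.1 (Self-Reactive).
The oxygen-release tablets have available-oxygen content 8 % by mass, which is > 5 % by mass, so they are Class 5.1 (Oxidizer).
Available-oxygen content 8 % by mass meets the Class 5.1 criterion (Oxidizer), so the bleaching compound is Class 5.1.
Class 5.1 net quantity: (two 8.75 kg packs = 17.5 kg) + (two 10 kg packs = 20 kg) = 37.5 kg.
37.5 kg ≤ 50 kg (passenger aircraft limit, Class 5.1) — within limit.
Class 4.1 quantity: two 1.38 kg packs = 2.76 kg.
That is within the Class 4.1 passenger aircraft limit of 5 kg.
Class 5.1 and Class 4.1 may not share an outer package.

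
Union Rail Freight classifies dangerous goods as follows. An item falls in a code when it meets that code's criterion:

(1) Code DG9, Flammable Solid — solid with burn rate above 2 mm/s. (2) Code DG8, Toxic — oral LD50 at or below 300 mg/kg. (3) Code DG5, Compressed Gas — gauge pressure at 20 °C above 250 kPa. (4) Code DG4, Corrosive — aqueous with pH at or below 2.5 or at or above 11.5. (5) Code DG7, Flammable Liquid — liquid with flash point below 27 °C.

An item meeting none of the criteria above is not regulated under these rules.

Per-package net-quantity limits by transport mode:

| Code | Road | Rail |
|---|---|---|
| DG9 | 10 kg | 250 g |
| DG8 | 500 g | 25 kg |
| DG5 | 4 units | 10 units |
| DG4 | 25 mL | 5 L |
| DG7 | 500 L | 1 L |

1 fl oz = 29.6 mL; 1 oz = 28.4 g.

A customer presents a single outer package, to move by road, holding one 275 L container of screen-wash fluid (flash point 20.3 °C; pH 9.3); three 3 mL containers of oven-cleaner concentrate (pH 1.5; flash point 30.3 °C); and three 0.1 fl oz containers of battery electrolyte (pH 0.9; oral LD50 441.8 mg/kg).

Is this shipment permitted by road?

Yes

Screen-wash fluid: flash point 20.3 °C < 27 °C → Code DG7 (Flammable Liquid).
With pH 1.5 (≤ 2.5), the oven-cleaner concentrate falls in Code DG4.
pH 0.9 meets the Code DG4 criterion (Corrosive), so the battery electrolyte is Code DG4.
Total Code DG4: (three 3 mL containers = 9 mL) + (three 0.1 fl oz containers = 8.88 mL) = 17.88 mL.
That is within the Code DG4 road limit of 25 mL.
Code DG7 quantity: 275 L.
That is within the Code DG7 road limit of 500 L.
Every hazard code is within its road limit and no segregation rule is violated.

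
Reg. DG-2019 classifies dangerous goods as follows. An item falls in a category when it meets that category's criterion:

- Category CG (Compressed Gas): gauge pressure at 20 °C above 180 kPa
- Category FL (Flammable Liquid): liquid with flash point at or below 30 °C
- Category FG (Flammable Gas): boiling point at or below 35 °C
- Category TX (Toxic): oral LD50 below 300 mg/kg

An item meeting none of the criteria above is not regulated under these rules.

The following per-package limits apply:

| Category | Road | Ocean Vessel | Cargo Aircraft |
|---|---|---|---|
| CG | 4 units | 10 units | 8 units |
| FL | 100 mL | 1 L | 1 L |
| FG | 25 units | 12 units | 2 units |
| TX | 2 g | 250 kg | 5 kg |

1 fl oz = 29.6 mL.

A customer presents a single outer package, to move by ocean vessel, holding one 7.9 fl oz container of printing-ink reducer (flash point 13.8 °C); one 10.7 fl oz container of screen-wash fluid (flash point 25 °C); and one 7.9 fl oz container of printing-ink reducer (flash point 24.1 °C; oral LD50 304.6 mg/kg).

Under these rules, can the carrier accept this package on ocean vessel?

Yes

Printing-ink reducer: flash point 13.8 °C ≤ 30 °C → Category FL (Flammable Liquid).
With flash point 25 °C (≤ 30 °C), the screen-wash fluid falls in Category FL.
Printing-ink reducer: flash point 24.1 °C ≤ 30 °C → Category FL (Flammable Liquid).
Total Category FL: (one 7.9 fl oz container = 233.84 mL) + (one 10.7 fl oz container = 316.72 mL) + (one 7.9 fl oz container = 233.84 mL) = 784.4 mL.
That is within the Category FL ocean vessel limit of 1 L.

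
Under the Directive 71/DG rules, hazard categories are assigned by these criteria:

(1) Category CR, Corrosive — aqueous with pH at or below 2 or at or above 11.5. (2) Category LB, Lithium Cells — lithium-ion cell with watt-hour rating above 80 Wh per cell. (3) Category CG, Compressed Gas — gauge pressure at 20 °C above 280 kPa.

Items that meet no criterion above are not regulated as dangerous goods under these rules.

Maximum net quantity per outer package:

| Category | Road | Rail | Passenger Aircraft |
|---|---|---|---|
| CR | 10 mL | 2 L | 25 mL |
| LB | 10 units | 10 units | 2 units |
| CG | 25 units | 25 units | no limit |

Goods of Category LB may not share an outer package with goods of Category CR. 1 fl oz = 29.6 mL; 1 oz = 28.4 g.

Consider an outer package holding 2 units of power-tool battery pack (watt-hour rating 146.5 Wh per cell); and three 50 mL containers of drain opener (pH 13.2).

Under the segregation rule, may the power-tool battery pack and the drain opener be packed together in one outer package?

Watt-hour rating 146.5 Wh per cell meets the Category LB criterion (Lithium Cells), so the power-tool battery pack is Category LB.
Drain opener: pH 13.2 ≥ 11.5 → Category CR (Corrosive).
Category LB and Category CR may not share an outer package.

No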